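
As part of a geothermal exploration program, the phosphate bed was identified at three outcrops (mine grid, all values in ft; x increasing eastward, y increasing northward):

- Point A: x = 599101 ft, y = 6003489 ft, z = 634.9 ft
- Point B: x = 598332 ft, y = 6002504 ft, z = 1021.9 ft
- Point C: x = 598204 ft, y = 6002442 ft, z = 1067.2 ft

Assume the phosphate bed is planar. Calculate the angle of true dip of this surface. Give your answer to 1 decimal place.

Let the plane be z = a·x + b·y + c.
Point B−Point A: −769a − 985b = 387;  Point C−Point A: −897a − 1047b = 432.3.
Solving gives a = −0.26309, b = −0.18750.
Gradient magnitude |∇z| = √(a² + b²) = √(0.06921 + 0.03516) = 0.32306.
True dip = arctan(0.32306) = 17.9°, dipping toward NE (azimuth ≈ 055°).

17.9°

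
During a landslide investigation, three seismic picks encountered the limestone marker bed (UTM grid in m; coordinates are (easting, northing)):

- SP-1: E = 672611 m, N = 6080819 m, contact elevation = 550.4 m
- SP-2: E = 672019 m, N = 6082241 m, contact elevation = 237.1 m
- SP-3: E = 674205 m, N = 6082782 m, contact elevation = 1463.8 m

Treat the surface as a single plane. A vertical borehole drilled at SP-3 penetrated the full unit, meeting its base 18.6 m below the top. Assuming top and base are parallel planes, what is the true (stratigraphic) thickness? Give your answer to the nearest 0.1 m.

Let the plane be z = a·E + b·N + c.
SP-2−SP-1: −592a + 1422b = −313.3;  SP-3−SP-1: 1594a + 1963b = 913.4.
Solving gives a = 0.55818, b = 0.01205.
|∇z| = √(a²+b²) = 0.55831, so dip δ = arctan(0.55831) = 29.18°.
True thickness = vertical thickness × cos δ = 18.6 × cos 29.18° = 16.2 m.

16.2 m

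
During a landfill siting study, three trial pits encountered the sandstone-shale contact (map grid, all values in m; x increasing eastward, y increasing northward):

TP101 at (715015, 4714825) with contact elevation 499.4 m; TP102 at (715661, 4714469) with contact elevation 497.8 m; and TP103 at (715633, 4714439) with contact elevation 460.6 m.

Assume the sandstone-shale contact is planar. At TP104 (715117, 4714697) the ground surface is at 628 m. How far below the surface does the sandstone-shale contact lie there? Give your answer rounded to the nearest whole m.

188 m

Two edge vectors: TP101→TP102 = (646, -356, -1.6), TP101→TP103 = (618, -386, -38.8).
Normal n = (TP101→TP102) × (TP101→TP103) = (13195.2, 24076, -29348).
So ∂z/∂x = −n_x/n_z = 0.44961156 and ∂z/∂y = −n_y/n_z = 0.82036255.
Intercept c from TP101: 499.4 − 321479.01 − 3867865.84 = −4188845.45.
At (715117, 4714697): z_contact = 321524.9 + 3867760.8 − 4188845.45 = 440.3 m.
Depth below ground = 628 − 440.3 = 188 m.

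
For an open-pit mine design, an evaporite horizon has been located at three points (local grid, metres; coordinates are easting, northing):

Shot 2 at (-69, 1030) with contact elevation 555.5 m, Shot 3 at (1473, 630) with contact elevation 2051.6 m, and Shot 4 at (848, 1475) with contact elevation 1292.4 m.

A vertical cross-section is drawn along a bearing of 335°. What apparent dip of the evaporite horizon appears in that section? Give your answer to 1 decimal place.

30.5°

Two edge vectors: Shot 2→Shot 3 = (1542, -400, 1496.1), Shot 2→Shot 4 = (917, 445, 736.9).
Normal n = (Shot 2→Shot 3) × (Shot 2→Shot 4) = (-960524.5, 235623.9, 1052990).
So ∂z/∂easting = −n_x/n_z = 0.91219 and ∂z/∂northing = −n_y/n_z = −0.22377.
Unit vector along 335° is (sin 335°, cos 335°) = (-0.4226, 0.9063).
Slope in that direction = a·(-0.4226) + b·(0.9063) = −0.58831.
Apparent dip = arctan|0.58831| = 30.5° (true dip is 43.2°, so apparent ≤ true as expected).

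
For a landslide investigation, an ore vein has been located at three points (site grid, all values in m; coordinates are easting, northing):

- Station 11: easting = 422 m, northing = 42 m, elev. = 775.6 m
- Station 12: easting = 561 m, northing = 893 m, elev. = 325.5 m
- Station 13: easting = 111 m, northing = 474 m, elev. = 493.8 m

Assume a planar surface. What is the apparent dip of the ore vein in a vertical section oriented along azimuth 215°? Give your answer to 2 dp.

20.40°

Let the plane be z = a·easting + b·northing + c.
Station 12−Station 11: 139a + 851b = −450.1;  Station 13−Station 11: −311a + 432b = −281.8.
Solving gives a = 0.13972, b = −0.55173.
Unit vector along 215° is (sin 215°, cos 215°) = (-0.5736, -0.8192).
Slope in that direction = a·(-0.5736) + b·(-0.8192) = 0.37181.
Apparent dip = arctan|0.37181| = 20.40° (true dip is 29.6°, so apparent ≤ true as expected).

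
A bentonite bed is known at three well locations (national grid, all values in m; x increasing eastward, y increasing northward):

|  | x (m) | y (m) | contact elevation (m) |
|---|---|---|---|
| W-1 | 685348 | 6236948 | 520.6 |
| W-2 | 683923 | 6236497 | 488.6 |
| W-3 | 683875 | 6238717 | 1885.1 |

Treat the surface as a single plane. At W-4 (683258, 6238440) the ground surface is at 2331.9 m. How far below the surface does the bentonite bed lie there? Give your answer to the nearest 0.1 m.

511.8 m

Let the plane be z = a·x + b·y + c.
W-2−W-1: −1425a − 451b = −32;  W-3−W-1: −1473a + 1769b = 1364.5.
Solving gives a = −0.175433449, b = 0.625260898.
Then c = 520.6 − a·685348 − b·6236948 = −3778966.15.
At (683258, 6238440): z_contact = −119866.31 + 3900652.60 − 3778966.15 = 1820.15 m.
Depth below ground = 2331.9 − 1820.15 = 511.8 m.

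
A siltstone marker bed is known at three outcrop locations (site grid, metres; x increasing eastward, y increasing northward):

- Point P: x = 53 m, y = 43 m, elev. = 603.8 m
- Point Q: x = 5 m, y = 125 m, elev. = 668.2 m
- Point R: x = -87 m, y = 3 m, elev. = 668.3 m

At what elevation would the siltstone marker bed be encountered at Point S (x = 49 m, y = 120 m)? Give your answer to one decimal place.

Two edge vectors: Point P→Point Q = (-48, 82, 64.4), Point P→Point R = (-140, -40, 64.5).
Normal n = (Point P→Point Q) × (Point P→Point R) = (7865, -5920, 13400).
So ∂z/∂x = −n_x/n_z = −0.58694 and ∂z/∂y = −n_y/n_z = 0.44179.
Intercept c from Point P: 603.8 + 31.11 − 19.00 = 615.91.
At (49, 120): z = −28.8 + 53.0 + 615.91 = 640.2 m.

640.2 m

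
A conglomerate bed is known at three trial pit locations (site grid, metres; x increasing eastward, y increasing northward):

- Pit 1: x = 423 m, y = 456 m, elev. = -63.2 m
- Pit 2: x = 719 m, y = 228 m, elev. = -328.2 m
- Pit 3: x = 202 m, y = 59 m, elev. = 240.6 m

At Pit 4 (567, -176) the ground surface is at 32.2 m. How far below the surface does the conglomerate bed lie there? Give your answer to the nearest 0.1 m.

Let the plane be z = a·x + b·y + c.
Pit 2−Pit 1: 296a − 228b = −265;  Pit 3−Pit 1: −221a − 397b = 303.8.
Solving gives a = −1.03914, b = −0.18678.
Then c = -63.2 − a·423 − b·456 = 461.53.
At (567, -176): z_contact = −589.19 + 32.87 + 461.53 = -94.79 m.
Depth below ground = 32.2 − (-94.79) = 127.0 m.

127.0 m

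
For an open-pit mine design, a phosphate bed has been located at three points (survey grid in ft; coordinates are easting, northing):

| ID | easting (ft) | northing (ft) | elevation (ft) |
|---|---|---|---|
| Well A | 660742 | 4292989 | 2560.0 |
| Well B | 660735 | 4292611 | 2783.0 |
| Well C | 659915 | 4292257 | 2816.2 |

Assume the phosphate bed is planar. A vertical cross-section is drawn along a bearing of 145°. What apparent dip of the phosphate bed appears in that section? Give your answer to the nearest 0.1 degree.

31.4°

Two edge vectors: Well A→Well B = (-7, -378, 223), Well A→Well C = (-827, -732, 256.2).
Normal n = (Well A→Well B) × (Well A→Well C) = (66392.4, -182627.6, -307482).
So ∂z/∂easting = −n_x/n_z = 0.21592 and ∂z/∂northing = −n_y/n_z = −0.59395.
Unit vector along 145° is (sin 145°, cos 145°) = (0.5736, -0.8192).
Slope in that direction = a·(0.5736) + b·(-0.8192) = 0.61038.
Apparent dip = arctan|0.61038| = 31.4° (true dip is 32.3°, so apparent ≤ true as expected).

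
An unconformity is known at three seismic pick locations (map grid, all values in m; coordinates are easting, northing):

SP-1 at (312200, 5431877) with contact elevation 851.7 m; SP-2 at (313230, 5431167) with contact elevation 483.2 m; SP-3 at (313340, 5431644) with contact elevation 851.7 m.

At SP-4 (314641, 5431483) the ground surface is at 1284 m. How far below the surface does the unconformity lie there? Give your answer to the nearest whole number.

Let the plane be z = a·easting + b·northing + c.
SP-2−SP-1: 1030a − 710b = −368.5;  SP-3−SP-1: 1140a − 233b = 0.
Solving gives a = 0.15078854, b = 0.73776365.
Then c = 851.7 − a·312200 − b·5431877 = −4053665.88.
At (314641, 5431483): z_contact = 47444.3 + 4007150.7 − 4053665.88 = 929.1 m.
Depth below ground = 1284 − 929.1 = 355 m.

355 m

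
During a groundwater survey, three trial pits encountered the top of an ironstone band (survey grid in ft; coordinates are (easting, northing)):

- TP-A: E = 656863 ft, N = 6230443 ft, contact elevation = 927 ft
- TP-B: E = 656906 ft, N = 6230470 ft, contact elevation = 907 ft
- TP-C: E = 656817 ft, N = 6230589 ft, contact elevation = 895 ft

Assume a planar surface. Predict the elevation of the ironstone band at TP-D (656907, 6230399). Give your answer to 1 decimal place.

928.4 ft

Let the plane be z = a·E + b·N + c.
TP-B−TP-A: 43a + 27b = −20;  TP-C−TP-A: −46a + 146b = −32.
Solving gives a = −0.273404255, b = −0.305319149.
Then c = 927 − a·656863 − b·6230443 = 2082789.69.
At (656907, 6230399): z = −179601.2 − 1902260.1 + 2082789.69 = 928.4 ft.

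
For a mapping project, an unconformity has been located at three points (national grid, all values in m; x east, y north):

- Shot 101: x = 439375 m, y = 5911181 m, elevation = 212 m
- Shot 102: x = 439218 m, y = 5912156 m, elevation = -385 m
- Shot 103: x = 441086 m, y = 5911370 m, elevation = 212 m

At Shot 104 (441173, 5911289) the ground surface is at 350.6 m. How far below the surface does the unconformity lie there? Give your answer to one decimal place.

Two edge vectors: Shot 101→Shot 102 = (-157, 975, -597), Shot 101→Shot 103 = (1711, 189, 0).
Normal n = (Shot 101→Shot 102) × (Shot 101→Shot 103) = (112833, -1021467, -1697898).
So ∂z/∂x = −n_x/n_z = 0.066454522 and ∂z/∂y = −n_y/n_z = −0.601606810.
Intercept c from Shot 101: 212 − 29198.46 + 3556206.75 = 3527220.29.
At (441173, 5911289): z_contact = 29317.94 − 3556271.72 + 3527220.29 = 266.51 m.
Depth below ground = 350.6 − 266.51 = 84.1 m.

84.1 m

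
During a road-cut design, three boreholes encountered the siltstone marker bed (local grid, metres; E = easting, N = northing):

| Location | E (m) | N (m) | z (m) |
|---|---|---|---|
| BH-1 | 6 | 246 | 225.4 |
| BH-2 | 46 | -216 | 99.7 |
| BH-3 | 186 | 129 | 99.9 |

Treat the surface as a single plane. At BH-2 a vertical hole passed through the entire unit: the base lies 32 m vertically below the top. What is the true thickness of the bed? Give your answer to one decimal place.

27.5 m

Let the plane be z = a·E + b·N + c.
BH-2−BH-1: 40a − 462b = −125.7;  BH-3−BH-1: 180a − 117b = −125.5.
Solving gives a = −0.55140, b = 0.22434.
|∇z| = √(a²+b²) = 0.59529, so dip δ = arctan(0.59529) = 30.76°.
True thickness = vertical thickness × cos δ = 32 × cos 30.76° = 27.5 m.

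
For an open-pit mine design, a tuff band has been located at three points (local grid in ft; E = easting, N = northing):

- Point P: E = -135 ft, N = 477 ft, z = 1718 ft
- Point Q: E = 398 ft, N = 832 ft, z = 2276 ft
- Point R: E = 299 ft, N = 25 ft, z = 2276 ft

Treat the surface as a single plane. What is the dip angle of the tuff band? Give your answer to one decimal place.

Let the plane be z = a·E + b·N + c.
Point Q−Point P: 533a + 355b = 558;  Point R−Point P: 434a − 452b = 558.
Solving gives a = 1.14006, b = −0.13986.
Gradient magnitude |∇z| = √(a² + b²) = √(1.29973 + 0.01956) = 1.14860.
True dip = arctan(1.14860) = 49.0°, dipping toward W (azimuth ≈ 277°).

49.0°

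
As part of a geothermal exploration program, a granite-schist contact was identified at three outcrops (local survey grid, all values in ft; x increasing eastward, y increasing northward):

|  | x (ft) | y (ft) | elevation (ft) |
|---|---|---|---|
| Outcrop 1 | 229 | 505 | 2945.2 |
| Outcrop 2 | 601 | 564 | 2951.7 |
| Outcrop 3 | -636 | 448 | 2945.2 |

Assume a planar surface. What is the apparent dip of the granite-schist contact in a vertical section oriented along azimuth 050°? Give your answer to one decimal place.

6.4°

Let the plane be z = a·x + b·y + c.
Outcrop 2−Outcrop 1: 372a + 59b = 6.5;  Outcrop 3−Outcrop 1: −865a − 57b = 0.
Solving gives a = −0.01242, b = 0.18848.
Unit vector along 050° is (sin 50°, cos 50°) = (0.7660, 0.6428).
Slope in that direction = a·(0.7660) + b·(0.6428) = 0.11164.
Apparent dip = arctan|0.11164| = 6.4° (true dip is 10.7°, so apparent ≤ true as expected).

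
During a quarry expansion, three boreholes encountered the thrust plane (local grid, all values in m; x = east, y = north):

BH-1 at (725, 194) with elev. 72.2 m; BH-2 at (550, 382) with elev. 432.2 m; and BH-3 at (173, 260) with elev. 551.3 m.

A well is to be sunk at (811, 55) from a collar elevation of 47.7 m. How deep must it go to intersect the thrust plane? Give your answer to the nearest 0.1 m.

210.5 m

Let the plane be z = a·x + b·y + c.
BH-2−BH-1: −175a + 188b = 360;  BH-3−BH-1: −552a + 66b = 479.1.
Solving gives a = −0.71900, b = 1.24561.
Then c = 72.2 − a·725 − b·194 = 351.83.
At (811, 55): z_contact = −583.11 + 68.51 + 351.83 = -162.77 m.
Depth below ground = 47.7 − (-162.77) = 210.5 m.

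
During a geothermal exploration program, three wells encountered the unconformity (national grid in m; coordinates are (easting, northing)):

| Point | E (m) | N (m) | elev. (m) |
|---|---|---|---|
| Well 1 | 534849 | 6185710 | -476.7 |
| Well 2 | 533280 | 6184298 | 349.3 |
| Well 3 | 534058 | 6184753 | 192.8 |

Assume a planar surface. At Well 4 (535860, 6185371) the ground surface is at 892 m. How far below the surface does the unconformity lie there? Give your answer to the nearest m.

612 m

Let the plane be z = a·E + b·N + c.
Well 2−Well 1: −1569a − 1412b = 826;  Well 3−Well 1: −791a − 957b = 669.5.
Solving gives a = 0.40258839, b = −1.03233795.
Then c = -476.7 − a·534849 − b·6185710 = 6169942.46.
At (535860, 6185371): z_contact = 215731.0 − 6385393.2 + 6169942.46 = 280.3 m.
Depth below ground = 892 − 280.3 = 612 m.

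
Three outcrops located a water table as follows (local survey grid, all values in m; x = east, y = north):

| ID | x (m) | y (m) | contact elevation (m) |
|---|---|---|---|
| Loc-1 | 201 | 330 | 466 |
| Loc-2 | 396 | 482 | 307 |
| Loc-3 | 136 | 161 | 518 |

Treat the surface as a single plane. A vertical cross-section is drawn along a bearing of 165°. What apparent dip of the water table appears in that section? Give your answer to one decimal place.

Two edge vectors: Loc-1→Loc-2 = (195, 152, -159), Loc-1→Loc-3 = (-65, -169, 52).
Normal n = (Loc-1→Loc-2) × (Loc-1→Loc-3) = (-18967, 195, -23075).
So ∂z/∂x = −n_x/n_z = −0.82197 and ∂z/∂y = −n_y/n_z = 0.00845.
Unit vector along 165° is (sin 165°, cos 165°) = (0.2588, -0.9659).
Slope in that direction = a·(0.2588) + b·(-0.9659) = −0.22090.
Apparent dip = arctan|0.22090| = 12.5° (true dip is 39.4°, so apparent ≤ true as expected).

12.5°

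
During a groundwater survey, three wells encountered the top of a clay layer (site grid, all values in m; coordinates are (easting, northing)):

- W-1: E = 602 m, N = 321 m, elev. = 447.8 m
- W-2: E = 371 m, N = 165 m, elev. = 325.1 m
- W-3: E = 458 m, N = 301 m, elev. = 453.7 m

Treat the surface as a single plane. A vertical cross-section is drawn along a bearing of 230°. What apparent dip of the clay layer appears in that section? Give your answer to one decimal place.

Two edge vectors: W-1→W-2 = (-231, -156, -122.7), W-1→W-3 = (-144, -20, 5.9).
Normal n = (W-1→W-2) × (W-1→W-3) = (-3374.4, 19031.7, -17844).
So ∂z/∂E = −n_x/n_z = −0.18911 and ∂z/∂N = −n_y/n_z = 1.06656.
Unit vector along 230° is (sin 230°, cos 230°) = (-0.7660, -0.6428).
Slope in that direction = a·(-0.7660) + b·(-0.6428) = −0.54071.
Apparent dip = arctan|0.54071| = 28.4° (true dip is 47.3°, so apparent ≤ true as expected).

28.4°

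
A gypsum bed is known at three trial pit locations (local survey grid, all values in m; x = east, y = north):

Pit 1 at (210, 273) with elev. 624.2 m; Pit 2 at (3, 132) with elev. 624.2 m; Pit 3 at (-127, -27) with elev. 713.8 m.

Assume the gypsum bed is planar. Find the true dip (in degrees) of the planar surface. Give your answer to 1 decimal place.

Let the plane be z = a·x + b·y + c.
Pit 2−Pit 1: −207a − 141b = 0;  Pit 3−Pit 1: −337a − 300b = 89.6.
Solving gives a = 0.86632, b = −1.27184.
Gradient magnitude |∇z| = √(a² + b²) = √(0.75052 + 1.61757) = 1.53886.
True dip = arctan(1.53886) = 57.0°, dipping toward NW (azimuth ≈ 326°).

57.0°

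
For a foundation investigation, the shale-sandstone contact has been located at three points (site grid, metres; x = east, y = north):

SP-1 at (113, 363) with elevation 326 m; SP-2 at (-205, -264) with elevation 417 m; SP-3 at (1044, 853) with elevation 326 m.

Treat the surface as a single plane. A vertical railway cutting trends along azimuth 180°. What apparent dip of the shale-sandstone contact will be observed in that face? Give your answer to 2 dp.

Two edge vectors: SP-1→SP-2 = (-318, -627, 91), SP-1→SP-3 = (931, 490, 0).
Normal n = (SP-1→SP-2) × (SP-1→SP-3) = (-44590, 84721, 427917).
So ∂z/∂x = −n_x/n_z = 0.10420 and ∂z/∂y = −n_y/n_z = −0.19798.
Unit vector along 180° is (sin 180°, cos 180°) = (0.0000, -1.0000).
Slope in that direction = a·(0.0000) + b·(-1.0000) = 0.19798.
Apparent dip = arctan|0.19798| = 11.20° (true dip is 12.6°, so apparent ≤ true as expected).

11.20°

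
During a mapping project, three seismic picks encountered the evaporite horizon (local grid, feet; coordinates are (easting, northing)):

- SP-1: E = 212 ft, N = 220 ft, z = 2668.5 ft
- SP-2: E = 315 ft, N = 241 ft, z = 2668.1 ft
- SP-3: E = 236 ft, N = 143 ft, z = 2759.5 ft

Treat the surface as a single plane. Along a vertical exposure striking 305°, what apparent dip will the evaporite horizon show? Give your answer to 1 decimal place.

Let the plane be z = a·E + b·N + c.
SP-2−SP-1: 103a + 21b = −0.4;  SP-3−SP-1: 24a − 77b = 91.
Solving gives a = 0.22290, b = −1.11234.
Unit vector along 305° is (sin 305°, cos 305°) = (-0.8192, 0.5736).
Slope in that direction = a·(-0.8192) + b·(0.5736) = −0.82061.
Apparent dip = arctan|0.82061| = 39.4° (true dip is 48.6°, so apparent ≤ true as expected).

39.4°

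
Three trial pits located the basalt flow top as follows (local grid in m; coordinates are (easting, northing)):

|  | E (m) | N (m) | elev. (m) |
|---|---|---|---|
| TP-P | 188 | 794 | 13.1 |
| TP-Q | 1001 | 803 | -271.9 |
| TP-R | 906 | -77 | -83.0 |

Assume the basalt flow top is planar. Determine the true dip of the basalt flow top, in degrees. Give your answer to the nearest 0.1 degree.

21.4°

Let the plane be z = a·E + b·N + c.
TP-Q−TP-P: 813a + 9b = −285;  TP-R−TP-P: 718a − 871b = −96.1.
Solving gives a = −0.34859, b = −0.17703.
Gradient magnitude |∇z| = √(a² + b²) = √(0.12152 + 0.03134) = 0.39097.
True dip = arctan(0.39097) = 21.4°, dipping toward ENE (azimuth ≈ 063°).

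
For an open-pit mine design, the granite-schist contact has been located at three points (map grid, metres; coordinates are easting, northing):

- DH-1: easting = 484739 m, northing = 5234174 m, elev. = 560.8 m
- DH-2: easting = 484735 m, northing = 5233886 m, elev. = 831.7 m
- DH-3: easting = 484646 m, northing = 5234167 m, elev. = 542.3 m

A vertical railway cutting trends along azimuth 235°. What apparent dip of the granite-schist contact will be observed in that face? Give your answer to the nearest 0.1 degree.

Two edge vectors: DH-1→DH-2 = (-4, -288, 270.9), DH-1→DH-3 = (-93, -7, -18.5).
Normal n = (DH-1→DH-2) × (DH-1→DH-3) = (7224.3, -25267.7, -26756).
So ∂z/∂easting = −n_x/n_z = 0.27001 and ∂z/∂northing = −n_y/n_z = −0.94438.
Unit vector along 235° is (sin 235°, cos 235°) = (-0.8192, -0.5736).
Slope in that direction = a·(-0.8192) + b·(-0.5736) = 0.32049.
Apparent dip = arctan|0.32049| = 17.8° (true dip is 44.5°, so apparent ≤ true as expected).

17.8°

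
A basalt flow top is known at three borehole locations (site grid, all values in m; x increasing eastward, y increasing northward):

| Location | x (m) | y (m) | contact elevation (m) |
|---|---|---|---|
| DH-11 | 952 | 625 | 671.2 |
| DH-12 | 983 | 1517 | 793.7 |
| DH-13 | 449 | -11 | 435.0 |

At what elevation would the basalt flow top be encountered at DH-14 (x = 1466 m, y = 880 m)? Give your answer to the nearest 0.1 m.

862.6 m

Let the plane be z = a·x + b·y + c.
DH-12−DH-11: 31a + 892b = 122.5;  DH-13−DH-11: −503a − 636b = −236.2.
Solving gives a = 0.309540, b = 0.126574.
Then c = 671.2 − a·952 − b·625 = 297.41.
At (1466, 880): z = 453.8 + 111.4 + 297.41 = 862.6 m.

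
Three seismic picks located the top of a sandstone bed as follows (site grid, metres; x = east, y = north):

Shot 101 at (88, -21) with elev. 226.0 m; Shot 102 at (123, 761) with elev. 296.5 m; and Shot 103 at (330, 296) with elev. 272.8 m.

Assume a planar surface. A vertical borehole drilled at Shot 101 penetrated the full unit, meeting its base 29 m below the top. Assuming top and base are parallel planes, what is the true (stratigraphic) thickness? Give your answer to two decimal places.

Let the plane be z = a·x + b·y + c.
Shot 102−Shot 101: 35a + 782b = 70.5;  Shot 103−Shot 101: 242a + 317b = 46.8.
Solving gives a = 0.07998, b = 0.08657.
|∇z| = √(a²+b²) = 0.11787, so dip δ = arctan(0.11787) = 6.72°.
True thickness = vertical thickness × cos δ = 29 × cos 6.72° = 28.80 m.

28.80 m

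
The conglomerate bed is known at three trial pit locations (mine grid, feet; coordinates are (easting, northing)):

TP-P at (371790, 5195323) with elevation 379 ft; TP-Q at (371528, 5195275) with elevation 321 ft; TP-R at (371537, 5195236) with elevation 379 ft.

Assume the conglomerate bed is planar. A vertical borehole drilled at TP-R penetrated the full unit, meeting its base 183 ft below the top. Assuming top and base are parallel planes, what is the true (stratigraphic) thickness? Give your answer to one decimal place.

103.6 ft

Let the plane be z = a·E + b·N + c.
TP-Q−TP-P: −262a − 48b = −58;  TP-R−TP-P: −253a − 87b = 0.
Solving gives a = 0.47380, b = −1.37784.
|∇z| = √(a²+b²) = 1.45703, so dip δ = arctan(1.45703) = 55.54°.
True thickness = vertical thickness × cos δ = 183 × cos 55.54° = 103.6 ft.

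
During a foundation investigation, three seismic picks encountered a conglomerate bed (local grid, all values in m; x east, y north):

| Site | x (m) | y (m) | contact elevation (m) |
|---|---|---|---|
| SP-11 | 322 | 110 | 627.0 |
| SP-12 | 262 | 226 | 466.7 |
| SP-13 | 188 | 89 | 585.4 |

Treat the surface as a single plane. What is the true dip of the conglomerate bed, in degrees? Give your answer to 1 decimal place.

Let the plane be z = a·x + b·y + c.
SP-12−SP-11: −60a + 116b = −160.3;  SP-13−SP-11: −134a − 21b = −41.6.
Solving gives a = 0.48750, b = −1.12974.
Gradient magnitude |∇z| = √(a² + b²) = √(0.23765 + 1.27632) = 1.23044.
True dip = arctan(1.23044) = 50.9°, dipping toward NNW (azimuth ≈ 337°).

50.9°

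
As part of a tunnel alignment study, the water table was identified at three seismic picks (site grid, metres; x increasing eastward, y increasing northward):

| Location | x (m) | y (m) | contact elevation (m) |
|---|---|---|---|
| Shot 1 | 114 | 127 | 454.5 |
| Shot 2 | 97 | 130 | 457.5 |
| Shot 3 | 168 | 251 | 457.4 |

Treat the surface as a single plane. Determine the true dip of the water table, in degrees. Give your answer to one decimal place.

Two edge vectors: Shot 1→Shot 2 = (-17, 3, 3), Shot 1→Shot 3 = (54, 124, 2.9).
Normal n = (Shot 1→Shot 2) × (Shot 1→Shot 3) = (-363.3, 211.3, -2270).
So ∂z/∂x = −n_x/n_z = −0.16004 and ∂z/∂y = −n_y/n_z = 0.09308.
Gradient magnitude |∇z| = √(a² + b²) = √(0.02561 + 0.00866) = 0.18515.
True dip = arctan(0.18515) = 10.5°, dipping toward ESE (azimuth ≈ 120°).

10.5°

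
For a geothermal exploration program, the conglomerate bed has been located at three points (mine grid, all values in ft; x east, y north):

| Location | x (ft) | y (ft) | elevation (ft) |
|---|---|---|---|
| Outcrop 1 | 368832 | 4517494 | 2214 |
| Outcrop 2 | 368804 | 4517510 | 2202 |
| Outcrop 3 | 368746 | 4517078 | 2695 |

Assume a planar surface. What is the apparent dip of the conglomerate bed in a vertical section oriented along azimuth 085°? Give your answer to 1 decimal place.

Two edge vectors: Outcrop 1→Outcrop 2 = (-28, 16, -12), Outcrop 1→Outcrop 3 = (-86, -416, 481).
Normal n = (Outcrop 1→Outcrop 2) × (Outcrop 1→Outcrop 3) = (2704, 14500, 13024).
So ∂z/∂x = −n_x/n_z = −0.20762 and ∂z/∂y = −n_y/n_z = −1.11333.
Unit vector along 085° is (sin 85°, cos 85°) = (0.9962, 0.0872).
Slope in that direction = a·(0.9962) + b·(0.0872) = −0.30386.
Apparent dip = arctan|0.30386| = 16.9° (true dip is 48.6°, so apparent ≤ true as expected).

16.9°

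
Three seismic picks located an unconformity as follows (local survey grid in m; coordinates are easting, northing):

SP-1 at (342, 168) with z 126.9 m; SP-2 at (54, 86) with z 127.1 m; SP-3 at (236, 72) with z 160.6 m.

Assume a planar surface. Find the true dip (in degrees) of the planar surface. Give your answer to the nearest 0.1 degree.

Let the plane be z = a·easting + b·northing + c.
SP-2−SP-1: −288a − 82b = 0.2;  SP-3−SP-1: −106a − 96b = 33.7.
Solving gives a = 0.14477, b = −0.51089.
Gradient magnitude |∇z| = √(a² + b²) = √(0.02096 + 0.26101) = 0.53100.
True dip = arctan(0.53100) = 28.0°, dipping toward NNW (azimuth ≈ 344°).

28.0°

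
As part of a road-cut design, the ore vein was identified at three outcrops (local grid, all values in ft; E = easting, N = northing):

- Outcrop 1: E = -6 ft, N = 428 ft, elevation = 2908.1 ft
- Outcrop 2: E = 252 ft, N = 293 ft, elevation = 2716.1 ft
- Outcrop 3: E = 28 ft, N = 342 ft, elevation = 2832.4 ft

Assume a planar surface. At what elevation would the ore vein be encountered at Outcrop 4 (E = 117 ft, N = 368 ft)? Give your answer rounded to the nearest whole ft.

Two edge vectors: Outcrop 1→Outcrop 2 = (258, -135, -192), Outcrop 1→Outcrop 3 = (34, -86, -75.7).
Normal n = (Outcrop 1→Outcrop 2) × (Outcrop 1→Outcrop 3) = (-6292.5, 13002.6, -17598).
So ∂z/∂E = −n_x/n_z = −0.35757 and ∂z/∂N = −n_y/n_z = 0.73887.
Intercept c from Outcrop 1: 2908.1 − 2.15 − 316.24 = 2589.72.
At (117, 368): z = −41.8 + 271.9 + 2589.72 = 2819.8 ft.

2820 ft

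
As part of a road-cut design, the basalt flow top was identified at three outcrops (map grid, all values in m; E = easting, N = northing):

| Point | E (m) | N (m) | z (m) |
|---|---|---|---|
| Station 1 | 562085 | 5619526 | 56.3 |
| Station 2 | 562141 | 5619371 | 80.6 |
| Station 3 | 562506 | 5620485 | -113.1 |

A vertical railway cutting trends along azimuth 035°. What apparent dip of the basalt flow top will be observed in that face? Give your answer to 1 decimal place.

8.5°

Let the plane be z = a·E + b·N + c.
Station 2−Station 1: 56a − 155b = 24.3;  Station 3−Station 1: 421a + 959b = −169.4.
Solving gives a = −0.02483, b = −0.16574.
Unit vector along 035° is (sin 35°, cos 35°) = (0.5736, 0.8192).
Slope in that direction = a·(0.5736) + b·(0.8192) = −0.15001.
Apparent dip = arctan|0.15001| = 8.5° (true dip is 9.5°, so apparent ≤ true as expected).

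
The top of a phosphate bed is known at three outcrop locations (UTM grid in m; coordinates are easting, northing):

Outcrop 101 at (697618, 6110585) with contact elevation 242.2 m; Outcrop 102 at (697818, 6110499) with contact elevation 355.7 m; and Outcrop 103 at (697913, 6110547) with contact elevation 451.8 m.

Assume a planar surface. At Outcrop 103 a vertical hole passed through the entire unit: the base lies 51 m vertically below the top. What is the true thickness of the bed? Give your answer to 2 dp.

Two edge vectors: Outcrop 101→Outcrop 102 = (200, -86, 113.5), Outcrop 101→Outcrop 103 = (295, -38, 209.6).
Normal n = (Outcrop 101→Outcrop 102) × (Outcrop 101→Outcrop 103) = (-13712.6, -8437.5, 17770).
So ∂z/∂easting = −n_x/n_z = 0.77167 and ∂z/∂northing = −n_y/n_z = 0.47482.
|∇z| = √(a²+b²) = 0.90605, so dip δ = arctan(0.90605) = 42.18°.
True thickness = vertical thickness × cos δ = 51 × cos 42.18° = 37.79 m.

37.79 m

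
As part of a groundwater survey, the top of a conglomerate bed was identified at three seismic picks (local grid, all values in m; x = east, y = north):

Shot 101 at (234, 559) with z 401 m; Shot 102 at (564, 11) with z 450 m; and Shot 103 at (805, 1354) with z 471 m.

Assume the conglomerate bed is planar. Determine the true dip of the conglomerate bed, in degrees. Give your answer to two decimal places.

Two edge vectors: Shot 101→Shot 102 = (330, -548, 49), Shot 101→Shot 103 = (571, 795, 70).
Normal n = (Shot 101→Shot 102) × (Shot 101→Shot 103) = (-77315, 4879, 575258).
So ∂z/∂x = −n_x/n_z = 0.13440 and ∂z/∂y = −n_y/n_z = −0.00848.
Gradient magnitude |∇z| = √(a² + b²) = √(0.01806 + 0.00007) = 0.13467.
True dip = arctan(0.13467) = 7.67°, dipping toward W (azimuth ≈ 274°).

7.67°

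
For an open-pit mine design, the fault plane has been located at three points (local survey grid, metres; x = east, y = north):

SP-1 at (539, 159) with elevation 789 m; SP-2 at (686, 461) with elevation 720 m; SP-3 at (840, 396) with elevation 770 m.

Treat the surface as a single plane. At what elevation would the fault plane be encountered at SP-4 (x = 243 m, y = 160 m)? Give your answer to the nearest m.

733 m

Let the plane be z = a·x + b·y + c.
SP-2−SP-1: 147a + 302b = −69;  SP-3−SP-1: 301a + 237b = −19.
Solving gives a = 0.18934, b = −0.32064.
Then c = 789 − a·539 − b·159 = 737.93.
At (243, 160): z = 46.0 − 51.3 + 737.93 = 732.6 m.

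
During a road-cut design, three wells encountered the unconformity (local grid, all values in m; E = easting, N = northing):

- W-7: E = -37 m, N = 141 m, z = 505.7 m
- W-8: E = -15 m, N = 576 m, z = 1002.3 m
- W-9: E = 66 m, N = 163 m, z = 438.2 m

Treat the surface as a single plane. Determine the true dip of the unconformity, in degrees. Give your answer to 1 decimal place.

56.2°

Let the plane be z = a·E + b·N + c.
W-8−W-7: 22a + 435b = 496.6;  W-9−W-7: 103a + 22b = −67.5.
Solving gives a = −0.90900, b = 1.18758.
Gradient magnitude |∇z| = √(a² + b²) = √(0.82628 + 1.41035) = 1.49554.
True dip = arctan(1.49554) = 56.2°, dipping toward SE (azimuth ≈ 143°).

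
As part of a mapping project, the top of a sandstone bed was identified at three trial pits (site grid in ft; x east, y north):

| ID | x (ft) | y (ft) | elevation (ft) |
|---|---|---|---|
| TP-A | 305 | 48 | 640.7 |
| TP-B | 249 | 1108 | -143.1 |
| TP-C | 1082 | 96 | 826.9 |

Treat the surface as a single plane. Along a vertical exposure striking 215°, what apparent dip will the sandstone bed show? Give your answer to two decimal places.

23.28°

Two edge vectors: TP-A→TP-B = (-56, 1060, -783.8), TP-A→TP-C = (777, 48, 186.2).
Normal n = (TP-A→TP-B) × (TP-A→TP-C) = (234994.4, -598585.4, -826308).
So ∂z/∂x = −n_x/n_z = 0.28439 and ∂z/∂y = −n_y/n_z = −0.72441.
Unit vector along 215° is (sin 215°, cos 215°) = (-0.5736, -0.8192).
Slope in that direction = a·(-0.5736) + b·(-0.8192) = 0.43028.
Apparent dip = arctan|0.43028| = 23.28° (true dip is 37.9°, so apparent ≤ true as expected).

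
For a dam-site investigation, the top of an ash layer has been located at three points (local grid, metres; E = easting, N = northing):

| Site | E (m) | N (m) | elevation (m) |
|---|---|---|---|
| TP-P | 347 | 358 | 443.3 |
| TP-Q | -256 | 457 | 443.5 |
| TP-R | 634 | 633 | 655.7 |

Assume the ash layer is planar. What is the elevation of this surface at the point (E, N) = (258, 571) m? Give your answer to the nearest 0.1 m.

574.2 m

Let the plane be z = a·E + b·N + c.
TP-Q−TP-P: −603a + 99b = 0.2;  TP-R−TP-P: 287a + 275b = 212.4.
Solving gives a = 0.10797, b = 0.65968.
Then c = 443.3 − a·347 − b·358 = 169.67.
At (258, 571): z = 27.9 + 376.7 + 169.67 = 574.2 m.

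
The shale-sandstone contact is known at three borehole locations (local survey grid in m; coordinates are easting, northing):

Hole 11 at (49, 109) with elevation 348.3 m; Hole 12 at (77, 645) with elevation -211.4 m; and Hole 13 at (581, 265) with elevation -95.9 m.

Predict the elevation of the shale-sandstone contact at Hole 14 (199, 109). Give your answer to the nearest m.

268 m

Let the plane be z = a·easting + b·northing + c.
Hole 12−Hole 11: 28a + 536b = −559.7;  Hole 13−Hole 11: 532a + 156b = −444.2.
Solving gives a = −0.53699, b = −1.01616.
Then c = 348.3 − a·49 − b·109 = 485.37.
At (199, 109): z = −106.9 − 110.8 + 485.37 = 267.8 m.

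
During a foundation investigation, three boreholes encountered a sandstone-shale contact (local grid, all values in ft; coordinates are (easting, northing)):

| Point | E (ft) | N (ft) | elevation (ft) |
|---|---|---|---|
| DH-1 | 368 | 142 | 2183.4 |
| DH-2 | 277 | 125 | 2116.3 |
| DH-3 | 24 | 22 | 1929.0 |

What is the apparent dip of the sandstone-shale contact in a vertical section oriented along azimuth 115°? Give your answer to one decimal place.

Two edge vectors: DH-1→DH-2 = (-91, -17, -67.1), DH-1→DH-3 = (-344, -120, -254.4).
Normal n = (DH-1→DH-2) × (DH-1→DH-3) = (-3727.2, -68, 5072).
So ∂z/∂E = −n_x/n_z = 0.73486 and ∂z/∂N = −n_y/n_z = 0.01341.
Unit vector along 115° is (sin 115°, cos 115°) = (0.9063, -0.4226).
Slope in that direction = a·(0.9063) + b·(-0.4226) = 0.66034.
Apparent dip = arctan|0.66034| = 33.4° (true dip is 36.3°, so apparent ≤ true as expected).

33.4°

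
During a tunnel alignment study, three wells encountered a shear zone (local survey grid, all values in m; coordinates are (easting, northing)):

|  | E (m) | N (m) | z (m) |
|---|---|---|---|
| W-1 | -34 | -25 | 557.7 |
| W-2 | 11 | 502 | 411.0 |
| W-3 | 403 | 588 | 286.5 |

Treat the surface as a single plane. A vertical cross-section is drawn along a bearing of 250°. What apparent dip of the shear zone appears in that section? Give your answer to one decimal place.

18.4°

Two edge vectors: W-1→W-2 = (45, 527, -146.7), W-1→W-3 = (437, 613, -271.2).
Normal n = (W-1→W-2) × (W-1→W-3) = (-52995.3, -51903.9, -202714).
So ∂z/∂E = −n_x/n_z = −0.26143 and ∂z/∂N = −n_y/n_z = −0.25604.
Unit vector along 250° is (sin 250°, cos 250°) = (-0.9397, -0.3420).
Slope in that direction = a·(-0.9397) + b·(-0.3420) = 0.33324.
Apparent dip = arctan|0.33324| = 18.4° (true dip is 20.1°, so apparent ≤ true as expected).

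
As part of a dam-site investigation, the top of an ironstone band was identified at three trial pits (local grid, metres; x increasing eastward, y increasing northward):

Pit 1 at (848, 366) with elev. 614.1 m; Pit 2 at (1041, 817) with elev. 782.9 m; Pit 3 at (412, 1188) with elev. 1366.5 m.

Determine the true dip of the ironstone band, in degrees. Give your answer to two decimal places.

39.88°

Two edge vectors: Pit 1→Pit 2 = (193, 451, 168.8), Pit 1→Pit 3 = (-436, 822, 752.4).
Normal n = (Pit 1→Pit 2) × (Pit 1→Pit 3) = (200578.8, -218810, 355282).
So ∂z/∂x = −n_x/n_z = −0.56456 and ∂z/∂y = −n_y/n_z = 0.61588.
Gradient magnitude |∇z| = √(a² + b²) = √(0.31873 + 0.37930) = 0.83548.
True dip = arctan(0.83548) = 39.88°, dipping toward SE (azimuth ≈ 137°).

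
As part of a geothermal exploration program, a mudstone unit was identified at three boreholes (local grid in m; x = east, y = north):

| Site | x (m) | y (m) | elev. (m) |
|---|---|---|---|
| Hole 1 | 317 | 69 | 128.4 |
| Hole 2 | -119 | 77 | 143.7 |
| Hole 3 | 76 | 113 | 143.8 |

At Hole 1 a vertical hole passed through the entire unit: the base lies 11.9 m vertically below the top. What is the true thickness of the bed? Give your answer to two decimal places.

11.72 m

Two edge vectors: Hole 1→Hole 2 = (-436, 8, 15.3), Hole 1→Hole 3 = (-241, 44, 15.4).
Normal n = (Hole 1→Hole 2) × (Hole 1→Hole 3) = (-550, 3027.1, -17256).
So ∂z/∂x = −n_x/n_z = −0.03187 and ∂z/∂y = −n_y/n_z = 0.17542.
|∇z| = √(a²+b²) = 0.17830, so dip δ = arctan(0.17830) = 10.11°.
True thickness = vertical thickness × cos δ = 11.9 × cos 10.11° = 11.72 m.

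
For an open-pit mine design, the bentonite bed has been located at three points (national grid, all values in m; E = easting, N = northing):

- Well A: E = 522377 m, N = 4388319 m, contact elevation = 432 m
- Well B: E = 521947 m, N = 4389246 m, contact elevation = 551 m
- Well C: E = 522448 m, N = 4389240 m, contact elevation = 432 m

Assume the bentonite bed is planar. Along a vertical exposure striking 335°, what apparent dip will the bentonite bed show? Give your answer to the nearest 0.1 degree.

Let the plane be z = a·E + b·N + c.
Well B−Well A: −430a + 927b = 119;  Well C−Well A: 71a + 921b = 0.
Solving gives a = −0.23731, b = 0.01829.
Unit vector along 335° is (sin 335°, cos 335°) = (-0.4226, 0.9063).
Slope in that direction = a·(-0.4226) + b·(0.9063) = 0.11687.
Apparent dip = arctan|0.11687| = 6.7° (true dip is 13.4°, so apparent ≤ true as expected).

6.7°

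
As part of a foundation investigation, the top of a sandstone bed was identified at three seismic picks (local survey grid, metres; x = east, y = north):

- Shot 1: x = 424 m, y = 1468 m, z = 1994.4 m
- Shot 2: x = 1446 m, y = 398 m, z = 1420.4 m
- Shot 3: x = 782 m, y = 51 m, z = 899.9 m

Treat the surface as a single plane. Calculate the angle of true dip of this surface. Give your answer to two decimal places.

42.64°

Two edge vectors: Shot 1→Shot 2 = (1022, -1070, -574), Shot 1→Shot 3 = (358, -1417, -1094.5).
Normal n = (Shot 1→Shot 2) × (Shot 1→Shot 3) = (357757, 913087, -1065114).
So ∂z/∂x = −n_x/n_z = 0.33589 and ∂z/∂y = −n_y/n_z = 0.85727.
Gradient magnitude |∇z| = √(a² + b²) = √(0.11282 + 0.73491) = 0.92072.
True dip = arctan(0.92072) = 42.64°, dipping toward SSW (azimuth ≈ 201°).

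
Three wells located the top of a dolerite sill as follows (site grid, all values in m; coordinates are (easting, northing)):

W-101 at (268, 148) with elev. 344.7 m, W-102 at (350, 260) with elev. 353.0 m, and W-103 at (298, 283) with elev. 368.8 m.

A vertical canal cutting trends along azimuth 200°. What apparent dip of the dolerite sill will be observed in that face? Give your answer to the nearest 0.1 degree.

Two edge vectors: W-101→W-102 = (82, 112, 8.3), W-101→W-103 = (30, 135, 24.1).
Normal n = (W-101→W-102) × (W-101→W-103) = (1578.7, -1727.2, 7710).
So ∂z/∂E = −n_x/n_z = −0.20476 and ∂z/∂N = −n_y/n_z = 0.22402.
Unit vector along 200° is (sin 200°, cos 200°) = (-0.3420, -0.9397).
Slope in that direction = a·(-0.3420) + b·(-0.9397) = −0.14048.
Apparent dip = arctan|0.14048| = 8.0° (true dip is 16.9°, so apparent ≤ true as expected).

8.0°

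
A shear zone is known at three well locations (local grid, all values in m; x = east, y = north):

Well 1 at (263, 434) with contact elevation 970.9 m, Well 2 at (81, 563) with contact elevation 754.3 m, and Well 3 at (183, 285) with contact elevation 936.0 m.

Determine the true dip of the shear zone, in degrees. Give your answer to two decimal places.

45.71°

Two edge vectors: Well 1→Well 2 = (-182, 129, -216.6), Well 1→Well 3 = (-80, -149, -34.9).
Normal n = (Well 1→Well 2) × (Well 1→Well 3) = (-36775.5, 10976.2, 37438).
So ∂z/∂x = −n_x/n_z = 0.98230 and ∂z/∂y = −n_y/n_z = −0.29318.
Gradient magnitude |∇z| = √(a² + b²) = √(0.96492 + 0.08596) = 1.02512.
True dip = arctan(1.02512) = 45.71°, dipping toward WNW (azimuth ≈ 287°).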